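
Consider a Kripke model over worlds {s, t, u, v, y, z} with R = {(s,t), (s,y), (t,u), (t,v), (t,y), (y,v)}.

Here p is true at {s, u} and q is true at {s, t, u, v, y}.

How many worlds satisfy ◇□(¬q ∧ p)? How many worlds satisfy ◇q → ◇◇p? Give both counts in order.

2 and 4

For ◇□(¬q ∧ p):
s: successors {t, y}; □(¬q ∧ p) there: t:F, y:F. ✗
t: successors {u, v, y}; □(¬q ∧ p) there: u:T, v:T, y:F. ✓
u: no successors, so ◇□(¬q ∧ p) fails. ✗
v: no successors, so ◇□(¬q ∧ p) fails. ✗
y: successors {v}; □(¬q ∧ p) there: v:T. ✓
z: no successors, so ◇□(¬q ∧ p) fails. ✗
— 2 worlds.
For ◇q → ◇◇p:
s: ◇q is T, ◇◇p is T. ✓
t: ◇q is T, ◇◇p is F. ✗
u: ◇q is F, ◇◇p is F. ✓
v: ◇q is F, ◇◇p is F. ✓
y: ◇q is T, ◇◇p is F. ✗
z: ◇q is F, ◇◇p is F. ✓
— 4 worlds.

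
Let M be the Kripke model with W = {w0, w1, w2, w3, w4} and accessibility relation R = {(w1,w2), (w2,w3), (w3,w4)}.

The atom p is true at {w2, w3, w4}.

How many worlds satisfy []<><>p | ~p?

w0: []<><>p is T, ~p is T. ✓
w1: []<><>p is T, ~p is T. ✓
w2: []<><>p is F, ~p is F. ✗
w3: []<><>p is F, ~p is F. ✗
w4: []<><>p is T, ~p is F. ✓
Satisfying worlds: {w0, w1, w4}.

3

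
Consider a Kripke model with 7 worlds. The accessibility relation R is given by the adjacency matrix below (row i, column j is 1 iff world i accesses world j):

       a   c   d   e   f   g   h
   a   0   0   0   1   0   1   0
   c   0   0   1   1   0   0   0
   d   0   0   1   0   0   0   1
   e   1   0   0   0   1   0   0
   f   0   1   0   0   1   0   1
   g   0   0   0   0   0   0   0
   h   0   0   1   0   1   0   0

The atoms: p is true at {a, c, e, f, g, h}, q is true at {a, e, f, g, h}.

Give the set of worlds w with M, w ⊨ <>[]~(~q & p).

a: successors {e, g}; []~(~q & p) there: e:T, g:T. ✓
c: successors {d, e}; []~(~q & p) there: d:T, e:T. ✓
d: successors {d, h}; []~(~q & p) there: d:T, h:T. ✓
e: successors {a, f}; []~(~q & p) there: a:T, f:F. ✓
f: successors {c, f, h}; []~(~q & p) there: c:T, f:F, h:T. ✓
g: no successors, so <>[]~(~q & p) fails. ✗
h: successors {d, f}; []~(~q & p) there: d:T, f:F. ✓

{a, c, d, e, f, h}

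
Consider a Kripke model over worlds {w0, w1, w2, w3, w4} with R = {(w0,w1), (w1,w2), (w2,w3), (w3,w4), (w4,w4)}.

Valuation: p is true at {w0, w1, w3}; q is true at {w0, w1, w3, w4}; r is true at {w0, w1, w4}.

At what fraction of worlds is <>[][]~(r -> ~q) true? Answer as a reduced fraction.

4/5

w0: successors {w1}; [][]~(r -> ~q) there: w1:F. ✗
w1: successors {w2}; [][]~(r -> ~q) there: w2:T. ✓
w2: successors {w3}; [][]~(r -> ~q) there: w3:T. ✓
w3: successors {w4}; [][]~(r -> ~q) there: w4:T. ✓
w4: successors {w4}; [][]~(r -> ~q) there: w4:T. ✓
That's 4 of 5 worlds, so 4/5.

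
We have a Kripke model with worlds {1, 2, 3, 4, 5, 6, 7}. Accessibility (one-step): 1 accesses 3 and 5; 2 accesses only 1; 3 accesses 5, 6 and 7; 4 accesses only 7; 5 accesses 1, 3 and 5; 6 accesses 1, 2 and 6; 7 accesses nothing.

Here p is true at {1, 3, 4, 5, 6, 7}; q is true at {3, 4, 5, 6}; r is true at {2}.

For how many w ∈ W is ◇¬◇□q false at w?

2

1: successors {3, 5}; ¬◇□q there: 3:F, 5:F. ✗
2: successors {1}; ¬◇□q there: 1:T. ✓
3: successors {5, 6, 7}; ¬◇□q there: 5:F, 6:F, 7:T. ✓
4: successors {7}; ¬◇□q there: 7:T. ✓
5: successors {1, 3, 5}; ¬◇□q there: 1:T, 3:F, 5:F. ✓
6: successors {1, 2, 6}; ¬◇□q there: 1:T, 2:F, 6:F. ✓
7: no successors, so ◇¬◇□q fails. ✗
Satisfying worlds: {2, 3, 4, 5, 6}.
So ◇¬◇□q fails at the other 2 worlds.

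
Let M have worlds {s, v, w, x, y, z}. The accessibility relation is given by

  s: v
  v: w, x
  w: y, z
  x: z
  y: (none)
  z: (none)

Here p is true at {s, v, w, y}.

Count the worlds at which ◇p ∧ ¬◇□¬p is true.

s: ◇p is T, ¬◇□¬p is T. ✓
v: ◇p is T, ¬◇□¬p is F. ✗
w: ◇p is T, ¬◇□¬p is F. ✗
x: ◇p is F, ¬◇□¬p is F. ✗
y: ◇p is F, ¬◇□¬p is T. ✗
z: ◇p is F, ¬◇□¬p is T. ✗
Satisfying worlds: {s}.

1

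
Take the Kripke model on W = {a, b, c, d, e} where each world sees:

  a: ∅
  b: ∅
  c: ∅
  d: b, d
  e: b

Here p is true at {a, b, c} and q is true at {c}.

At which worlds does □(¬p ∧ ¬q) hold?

{a, b, c}

a: no successors, so □(¬p ∧ ¬q) holds vacuously. ✓
b: no successors, so □(¬p ∧ ¬q) holds vacuously. ✓
c: no successors, so □(¬p ∧ ¬q) holds vacuously. ✓
d: successors {b, d}; ¬p ∧ ¬q there: b:F, d:T. ✗
e: successors {b}; ¬p ∧ ¬q there: b:F. ✗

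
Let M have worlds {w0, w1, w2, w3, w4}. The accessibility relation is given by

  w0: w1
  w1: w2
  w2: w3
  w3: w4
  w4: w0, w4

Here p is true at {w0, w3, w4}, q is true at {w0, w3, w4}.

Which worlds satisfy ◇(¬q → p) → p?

{w0, w1, w3, w4}

w0: ◇(¬q → p) is F, p is T. ✓
w1: ◇(¬q → p) is F, p is F. ✓
w2: ◇(¬q → p) is T, p is F. ✗
w3: ◇(¬q → p) is T, p is T. ✓
w4: ◇(¬q → p) is T, p is T. ✓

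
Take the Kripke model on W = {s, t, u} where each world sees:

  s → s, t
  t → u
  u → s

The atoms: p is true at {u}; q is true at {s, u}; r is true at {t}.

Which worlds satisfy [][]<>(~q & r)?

s: successors {s, t}; []<>(~q & r) there: s:F, t:F. ✗
t: successors {u}; []<>(~q & r) there: u:T. ✓
u: successors {s}; []<>(~q & r) there: s:F. ✗

{t}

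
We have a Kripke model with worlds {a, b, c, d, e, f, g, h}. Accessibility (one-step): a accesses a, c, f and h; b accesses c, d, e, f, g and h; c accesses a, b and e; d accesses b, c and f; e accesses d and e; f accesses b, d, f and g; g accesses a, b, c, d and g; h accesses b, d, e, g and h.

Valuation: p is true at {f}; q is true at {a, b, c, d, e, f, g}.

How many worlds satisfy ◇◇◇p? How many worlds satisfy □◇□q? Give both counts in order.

8 and 8

For ◇◇◇p:
a: successors {a, c, f, h}; ◇◇p there: a:T, c:T, f:T, h:T. ✓
b: successors {c, d, e, f, g, h}; ◇◇p there: c:T, d:T, e:T, f:T, g:T, h:T. ✓
c: successors {a, b, e}; ◇◇p there: a:T, b:T, e:T. ✓
d: successors {b, c, f}; ◇◇p there: b:T, c:T, f:T. ✓
e: successors {d, e}; ◇◇p there: d:T, e:T. ✓
f: successors {b, d, f, g}; ◇◇p there: b:T, d:T, f:T, g:T. ✓
g: successors {a, b, c, d, g}; ◇◇p there: a:T, b:T, c:T, d:T, g:T. ✓
h: successors {b, d, e, g, h}; ◇◇p there: b:T, d:T, e:T, g:T, h:T. ✓
— 8 worlds.
For □◇□q:
a: successors {a, c, f, h}; ◇□q there: a:T, c:T, f:T, h:T. ✓
b: successors {c, d, e, f, g, h}; ◇□q there: c:T, d:T, e:T, f:T, g:T, h:T. ✓
c: successors {a, b, e}; ◇□q there: a:T, b:T, e:T. ✓
d: successors {b, c, f}; ◇□q there: b:T, c:T, f:T. ✓
e: successors {d, e}; ◇□q there: d:T, e:T. ✓
f: successors {b, d, f, g}; ◇□q there: b:T, d:T, f:T, g:T. ✓
g: successors {a, b, c, d, g}; ◇□q there: a:T, b:T, c:T, d:T, g:T. ✓
h: successors {b, d, e, g, h}; ◇□q there: b:T, d:T, e:T, g:T, h:T. ✓
— 8 worlds.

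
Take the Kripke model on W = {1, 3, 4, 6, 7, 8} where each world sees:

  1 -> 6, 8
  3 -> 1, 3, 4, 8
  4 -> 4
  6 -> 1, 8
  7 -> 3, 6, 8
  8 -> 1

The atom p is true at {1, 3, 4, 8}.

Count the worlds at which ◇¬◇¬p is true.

1: successors {6, 8}; ¬◇¬p there: 6:T, 8:T. ✓
3: successors {1, 3, 4, 8}; ¬◇¬p there: 1:F, 3:T, 4:T, 8:T. ✓
4: successors {4}; ¬◇¬p there: 4:T. ✓
6: successors {1, 8}; ¬◇¬p there: 1:F, 8:T. ✓
7: successors {3, 6, 8}; ¬◇¬p there: 3:T, 6:T, 8:T. ✓
8: successors {1}; ¬◇¬p there: 1:F. ✗
Satisfying worlds: {1, 3, 4, 6, 7}.

5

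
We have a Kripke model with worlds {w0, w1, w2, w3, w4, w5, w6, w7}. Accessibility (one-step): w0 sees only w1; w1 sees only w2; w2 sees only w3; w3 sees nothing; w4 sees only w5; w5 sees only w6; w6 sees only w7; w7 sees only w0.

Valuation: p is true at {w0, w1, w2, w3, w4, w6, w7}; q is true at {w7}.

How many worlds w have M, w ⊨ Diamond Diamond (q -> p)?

w0: successors {w1}; Diamond (q -> p) there: w1:T. ✓
w1: successors {w2}; Diamond (q -> p) there: w2:T. ✓
w2: successors {w3}; Diamond (q -> p) there: w3:F. ✗
w3: no successors, so Diamond Diamond (q -> p) fails. ✗
w4: successors {w5}; Diamond (q -> p) there: w5:T. ✓
w5: successors {w6}; Diamond (q -> p) there: w6:T. ✓
w6: successors {w7}; Diamond (q -> p) there: w7:T. ✓
w7: successors {w0}; Diamond (q -> p) there: w0:T. ✓
Satisfying worlds: {w0, w1, w4, w5, w6, w7}.

6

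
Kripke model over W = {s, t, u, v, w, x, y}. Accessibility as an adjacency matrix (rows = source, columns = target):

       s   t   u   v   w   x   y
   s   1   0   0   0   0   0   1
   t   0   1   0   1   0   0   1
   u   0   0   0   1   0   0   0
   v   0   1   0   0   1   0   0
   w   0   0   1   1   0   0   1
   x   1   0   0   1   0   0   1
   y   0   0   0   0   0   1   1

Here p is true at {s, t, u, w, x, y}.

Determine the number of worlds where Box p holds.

3

s: successors {s, y}; p there: s:T, y:T. ✓
t: successors {t, v, y}; p there: t:T, v:F, y:T. ✗
u: successors {v}; p there: v:F. ✗
v: successors {t, w}; p there: t:T, w:T. ✓
w: successors {u, v, y}; p there: u:T, v:F, y:T. ✗
x: successors {s, v, y}; p there: s:T, v:F, y:T. ✗
y: successors {x, y}; p there: x:T, y:T. ✓
Satisfying worlds: {s, v, y}.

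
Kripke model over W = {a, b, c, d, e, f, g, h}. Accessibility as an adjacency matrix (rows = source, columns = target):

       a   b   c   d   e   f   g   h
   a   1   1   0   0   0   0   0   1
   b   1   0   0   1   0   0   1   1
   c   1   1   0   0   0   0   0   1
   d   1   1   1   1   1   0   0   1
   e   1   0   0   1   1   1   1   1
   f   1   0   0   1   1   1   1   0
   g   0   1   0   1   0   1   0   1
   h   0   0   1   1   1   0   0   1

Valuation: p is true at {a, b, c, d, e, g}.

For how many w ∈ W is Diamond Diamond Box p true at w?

0

a: successors {a, b, h}; Diamond Box p there: a:F, b:F, h:F. ✗
b: successors {a, d, g, h}; Diamond Box p there: a:F, d:F, g:F, h:F. ✗
c: successors {a, b, h}; Diamond Box p there: a:F, b:F, h:F. ✗
d: successors {a, b, c, d, e, h}; Diamond Box p there: a:F, b:F, c:F, d:F, e:F, h:F. ✗
e: successors {a, d, e, f, g, h}; Diamond Box p there: a:F, d:F, e:F, f:F, g:F, h:F. ✗
f: successors {a, d, e, f, g}; Diamond Box p there: a:F, d:F, e:F, f:F, g:F. ✗
g: successors {b, d, f, h}; Diamond Box p there: b:F, d:F, f:F, h:F. ✗
h: successors {c, d, e, h}; Diamond Box p there: c:F, d:F, e:F, h:F. ✗
Satisfying worlds: ∅.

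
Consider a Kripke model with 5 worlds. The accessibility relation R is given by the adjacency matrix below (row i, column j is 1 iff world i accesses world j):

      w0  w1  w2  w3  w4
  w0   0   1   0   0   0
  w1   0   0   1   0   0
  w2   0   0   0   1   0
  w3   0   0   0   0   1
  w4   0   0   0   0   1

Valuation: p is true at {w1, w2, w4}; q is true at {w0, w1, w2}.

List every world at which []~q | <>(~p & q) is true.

{w2, w3, w4}

w0: []~q is F, <>(~p & q) is F. ✗
w1: []~q is F, <>(~p & q) is F. ✗
w2: []~q is T, <>(~p & q) is F. ✓
w3: []~q is T, <>(~p & q) is F. ✓
w4: []~q is T, <>(~p & q) is F. ✓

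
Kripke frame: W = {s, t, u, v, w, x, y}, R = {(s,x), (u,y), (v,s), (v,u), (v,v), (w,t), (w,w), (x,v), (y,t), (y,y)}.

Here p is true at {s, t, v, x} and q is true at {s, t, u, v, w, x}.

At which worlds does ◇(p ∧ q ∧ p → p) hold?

s: successors {x}; p ∧ q ∧ p → p there: x:T. ✓
t: no successors, so ◇(p ∧ q ∧ p → p) fails. ✗
u: successors {y}; p ∧ q ∧ p → p there: y:T. ✓
v: successors {s, u, v}; p ∧ q ∧ p → p there: s:T, u:T, v:T. ✓
w: successors {t, w}; p ∧ q ∧ p → p there: t:T, w:T. ✓
x: successors {v}; p ∧ q ∧ p → p there: v:T. ✓
y: successors {t, y}; p ∧ q ∧ p → p there: t:T, y:T. ✓

{s, u, v, w, x, y}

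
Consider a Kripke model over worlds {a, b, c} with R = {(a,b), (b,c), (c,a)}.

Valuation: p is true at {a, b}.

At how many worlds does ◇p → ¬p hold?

a: ◇p is T, ¬p is F. ✗
b: ◇p is F, ¬p is F. ✓
c: ◇p is T, ¬p is T. ✓
Satisfying worlds: {b, c}.

2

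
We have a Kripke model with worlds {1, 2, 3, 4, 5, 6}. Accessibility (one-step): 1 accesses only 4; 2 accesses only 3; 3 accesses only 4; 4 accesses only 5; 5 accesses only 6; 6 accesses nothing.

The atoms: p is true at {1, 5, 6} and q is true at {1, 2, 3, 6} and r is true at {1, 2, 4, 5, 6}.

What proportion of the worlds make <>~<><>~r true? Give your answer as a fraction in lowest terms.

1: successors {4}; ~<><>~r there: 4:T. ✓
2: successors {3}; ~<><>~r there: 3:T. ✓
3: successors {4}; ~<><>~r there: 4:T. ✓
4: successors {5}; ~<><>~r there: 5:T. ✓
5: successors {6}; ~<><>~r there: 6:T. ✓
6: no successors, so <>~<><>~r fails. ✗
That's 5 of 6 worlds, so 5/6.

5/6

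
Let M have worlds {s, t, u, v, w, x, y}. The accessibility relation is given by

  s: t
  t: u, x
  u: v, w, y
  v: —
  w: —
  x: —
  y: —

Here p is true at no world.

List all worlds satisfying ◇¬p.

s: successors {t}; ¬p there: t:T. ✓
t: successors {u, x}; ¬p there: u:T, x:T. ✓
u: successors {v, w, y}; ¬p there: v:T, w:T, y:T. ✓
v: no successors, so ◇¬p fails. ✗
w: no successors, so ◇¬p fails. ✗
x: no successors, so ◇¬p fails. ✗
y: no successors, so ◇¬p fails. ✗

{s, t, u}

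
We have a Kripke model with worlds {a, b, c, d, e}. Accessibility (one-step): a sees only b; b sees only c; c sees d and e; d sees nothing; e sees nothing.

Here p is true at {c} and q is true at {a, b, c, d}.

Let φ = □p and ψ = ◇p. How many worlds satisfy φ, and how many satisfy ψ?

For □p:
a: successors {b}; p there: b:F. ✗
b: successors {c}; p there: c:T. ✓
c: successors {d, e}; p there: d:F, e:F. ✗
d: no successors, so □p holds vacuously. ✓
e: no successors, so □p holds vacuously. ✓
— 3 worlds.
For ◇p:
a: successors {b}; p there: b:F. ✗
b: successors {c}; p there: c:T. ✓
c: successors {d, e}; p there: d:F, e:F. ✗
d: no successors, so ◇p fails. ✗
e: no successors, so ◇p fails. ✗
— 1 world.

3 and 1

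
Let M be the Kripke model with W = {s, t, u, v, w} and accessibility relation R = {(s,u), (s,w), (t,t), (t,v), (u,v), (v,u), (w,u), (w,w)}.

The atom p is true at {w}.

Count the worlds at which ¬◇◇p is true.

s: ◇◇p is T. ✗
t: ◇◇p is F. ✓
u: ◇◇p is F. ✓
v: ◇◇p is F. ✓
w: ◇◇p is T. ✗
Satisfying worlds: {t, u, v}.

3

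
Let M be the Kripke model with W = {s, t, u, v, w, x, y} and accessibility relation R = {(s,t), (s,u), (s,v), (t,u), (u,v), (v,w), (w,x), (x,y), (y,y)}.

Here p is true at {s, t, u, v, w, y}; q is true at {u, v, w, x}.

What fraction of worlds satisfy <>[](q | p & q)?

s: successors {t, u, v}; [](q | p & q) there: t:T, u:T, v:T. ✓
t: successors {u}; [](q | p & q) there: u:T. ✓
u: successors {v}; [](q | p & q) there: v:T. ✓
v: successors {w}; [](q | p & q) there: w:T. ✓
w: successors {x}; [](q | p & q) there: x:F. ✗
x: successors {y}; [](q | p & q) there: y:F. ✗
y: successors {y}; [](q | p & q) there: y:F. ✗
That's 4 of 7 worlds, so 4/7.

4/7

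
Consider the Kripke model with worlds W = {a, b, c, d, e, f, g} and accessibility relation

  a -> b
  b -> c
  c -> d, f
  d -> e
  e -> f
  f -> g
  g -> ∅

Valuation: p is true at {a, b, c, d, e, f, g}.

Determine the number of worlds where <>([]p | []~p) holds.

6

a: successors {b}; []p | []~p there: b:T. ✓
b: successors {c}; []p | []~p there: c:T. ✓
c: successors {d, f}; []p | []~p there: d:T, f:T. ✓
d: successors {e}; []p | []~p there: e:T. ✓
e: successors {f}; []p | []~p there: f:T. ✓
f: successors {g}; []p | []~p there: g:T. ✓
g: no successors, so <>([]p | []~p) fails. ✗
Satisfying worlds: {a, b, c, d, e, f}.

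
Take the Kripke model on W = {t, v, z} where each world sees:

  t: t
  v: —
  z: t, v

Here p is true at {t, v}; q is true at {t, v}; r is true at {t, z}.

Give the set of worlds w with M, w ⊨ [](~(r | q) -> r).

t: successors {t}; ~(r | q) -> r there: t:T. ✓
v: no successors, so [](~(r | q) -> r) holds vacuously. ✓
z: successors {t, v}; ~(r | q) -> r there: t:T, v:T. ✓

{t, v, z}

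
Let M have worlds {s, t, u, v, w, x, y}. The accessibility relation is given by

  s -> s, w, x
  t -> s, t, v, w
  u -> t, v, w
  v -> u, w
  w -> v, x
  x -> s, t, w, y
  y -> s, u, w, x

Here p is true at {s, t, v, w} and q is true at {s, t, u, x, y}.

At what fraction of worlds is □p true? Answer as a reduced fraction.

s: successors {s, w, x}; p there: s:T, w:T, x:F. ✗
t: successors {s, t, v, w}; p there: s:T, t:T, v:T, w:T. ✓
u: successors {t, v, w}; p there: t:T, v:T, w:T. ✓
v: successors {u, w}; p there: u:F, w:T. ✗
w: successors {v, x}; p there: v:T, x:F. ✗
x: successors {s, t, w, y}; p there: s:T, t:T, w:T, y:F. ✗
y: successors {s, u, w, x}; p there: s:T, u:F, w:T, x:F. ✗
That's 2 of 7 worlds, so 2/7.

2/7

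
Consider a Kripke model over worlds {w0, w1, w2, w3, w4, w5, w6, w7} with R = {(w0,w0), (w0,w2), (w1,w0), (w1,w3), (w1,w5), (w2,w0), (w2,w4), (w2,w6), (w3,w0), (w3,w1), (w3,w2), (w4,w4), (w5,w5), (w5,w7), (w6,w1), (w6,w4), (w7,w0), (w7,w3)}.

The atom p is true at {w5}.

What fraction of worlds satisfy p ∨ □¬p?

7/8

w0: p is F, □¬p is T. ✓
w1: p is F, □¬p is F. ✗
w2: p is F, □¬p is T. ✓
w3: p is F, □¬p is T. ✓
w4: p is F, □¬p is T. ✓
w5: p is T, □¬p is F. ✓
w6: p is F, □¬p is T. ✓
w7: p is F, □¬p is T. ✓
That's 7 of 8 worlds, so 7/8.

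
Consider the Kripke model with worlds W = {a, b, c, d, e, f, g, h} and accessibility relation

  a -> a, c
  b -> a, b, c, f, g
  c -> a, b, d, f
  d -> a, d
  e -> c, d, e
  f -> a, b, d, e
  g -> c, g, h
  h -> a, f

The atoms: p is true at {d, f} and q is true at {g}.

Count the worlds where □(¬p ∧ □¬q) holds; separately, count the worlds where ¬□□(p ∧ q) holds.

For □(¬p ∧ □¬q):
a: successors {a, c}; ¬p ∧ □¬q there: a:T, c:T. ✓
b: successors {a, b, c, f, g}; ¬p ∧ □¬q there: a:T, b:F, c:T, f:F, g:F. ✗
c: successors {a, b, d, f}; ¬p ∧ □¬q there: a:T, b:F, d:F, f:F. ✗
d: successors {a, d}; ¬p ∧ □¬q there: a:T, d:F. ✗
e: successors {c, d, e}; ¬p ∧ □¬q there: c:T, d:F, e:T. ✗
f: successors {a, b, d, e}; ¬p ∧ □¬q there: a:T, b:F, d:F, e:T. ✗
g: successors {c, g, h}; ¬p ∧ □¬q there: c:T, g:F, h:T. ✗
h: successors {a, f}; ¬p ∧ □¬q there: a:T, f:F. ✗
— 1 world.
For ¬□□(p ∧ q):
a: □□(p ∧ q) is F. ✓
b: □□(p ∧ q) is F. ✓
c: □□(p ∧ q) is F. ✓
d: □□(p ∧ q) is F. ✓
e: □□(p ∧ q) is F. ✓
f: □□(p ∧ q) is F. ✓
g: □□(p ∧ q) is F. ✓
h: □□(p ∧ q) is F. ✓
— 8 worlds.

1 and 8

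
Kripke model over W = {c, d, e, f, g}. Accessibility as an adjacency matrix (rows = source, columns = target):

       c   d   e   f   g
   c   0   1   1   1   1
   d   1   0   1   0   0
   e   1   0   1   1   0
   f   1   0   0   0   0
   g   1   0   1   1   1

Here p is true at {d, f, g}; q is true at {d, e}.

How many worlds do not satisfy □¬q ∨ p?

2

c: □¬q is F, p is F. ✗
d: □¬q is F, p is T. ✓
e: □¬q is F, p is F. ✗
f: □¬q is T, p is T. ✓
g: □¬q is F, p is T. ✓
Satisfying worlds: {d, f, g}.
So □¬q ∨ p fails at the other 2 worlds.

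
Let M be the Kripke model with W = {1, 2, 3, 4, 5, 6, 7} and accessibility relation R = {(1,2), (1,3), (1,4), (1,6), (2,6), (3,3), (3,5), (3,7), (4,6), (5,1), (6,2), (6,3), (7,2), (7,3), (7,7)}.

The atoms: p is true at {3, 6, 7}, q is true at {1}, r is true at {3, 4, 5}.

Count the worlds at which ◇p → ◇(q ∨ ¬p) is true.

1: ◇p is T, ◇(q ∨ ¬p) is T. ✓
2: ◇p is T, ◇(q ∨ ¬p) is F. ✗
3: ◇p is T, ◇(q ∨ ¬p) is T. ✓
4: ◇p is T, ◇(q ∨ ¬p) is F. ✗
5: ◇p is F, ◇(q ∨ ¬p) is T. ✓
6: ◇p is T, ◇(q ∨ ¬p) is T. ✓
7: ◇p is T, ◇(q ∨ ¬p) is T. ✓
Satisfying worlds: {1, 3, 5, 6, 7}.

5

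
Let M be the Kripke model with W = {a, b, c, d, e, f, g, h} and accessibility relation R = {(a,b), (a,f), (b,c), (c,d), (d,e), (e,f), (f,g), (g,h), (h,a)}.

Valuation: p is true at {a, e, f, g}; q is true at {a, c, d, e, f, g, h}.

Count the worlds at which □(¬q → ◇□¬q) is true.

7

a: successors {b, f}; ¬q → ◇□¬q there: b:F, f:T. ✗
b: successors {c}; ¬q → ◇□¬q there: c:T. ✓
c: successors {d}; ¬q → ◇□¬q there: d:T. ✓
d: successors {e}; ¬q → ◇□¬q there: e:T. ✓
e: successors {f}; ¬q → ◇□¬q there: f:T. ✓
f: successors {g}; ¬q → ◇□¬q there: g:T. ✓
g: successors {h}; ¬q → ◇□¬q there: h:T. ✓
h: successors {a}; ¬q → ◇□¬q there: a:T. ✓
Satisfying worlds: {b, c, d, e, f, g, h}.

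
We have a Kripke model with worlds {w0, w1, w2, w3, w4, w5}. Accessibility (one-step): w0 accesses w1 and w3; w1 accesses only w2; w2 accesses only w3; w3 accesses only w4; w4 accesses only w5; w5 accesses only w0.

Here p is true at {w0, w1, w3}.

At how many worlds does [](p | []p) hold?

w0: successors {w1, w3}; p | []p there: w1:T, w3:T. ✓
w1: successors {w2}; p | []p there: w2:T. ✓
w2: successors {w3}; p | []p there: w3:T. ✓
w3: successors {w4}; p | []p there: w4:F. ✗
w4: successors {w5}; p | []p there: w5:T. ✓
w5: successors {w0}; p | []p there: w0:T. ✓
Satisfying worlds: {w0, w1, w2, w4, w5}.

5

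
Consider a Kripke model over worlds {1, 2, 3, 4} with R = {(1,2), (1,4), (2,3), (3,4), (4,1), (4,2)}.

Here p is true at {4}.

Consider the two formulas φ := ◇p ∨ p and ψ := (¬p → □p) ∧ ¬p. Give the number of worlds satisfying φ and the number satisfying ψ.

3 and 1

For ◇p ∨ p:
1: ◇p is T, p is F. ✓
2: ◇p is F, p is F. ✗
3: ◇p is T, p is F. ✓
4: ◇p is F, p is T. ✓
— 3 worlds.
For (¬p → □p) ∧ ¬p:
1: ¬p → □p is F, ¬p is T. ✗
2: ¬p → □p is F, ¬p is T. ✗
3: ¬p → □p is T, ¬p is T. ✓
4: ¬p → □p is T, ¬p is F. ✗
— 1 world.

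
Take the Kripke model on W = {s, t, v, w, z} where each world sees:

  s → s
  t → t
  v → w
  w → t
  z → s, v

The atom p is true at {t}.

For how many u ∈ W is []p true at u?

2

s: successors {s}; p there: s:F. ✗
t: successors {t}; p there: t:T. ✓
v: successors {w}; p there: w:F. ✗
w: successors {t}; p there: t:T. ✓
z: successors {s, v}; p there: s:F, v:F. ✗
Satisfying worlds: {t, w}.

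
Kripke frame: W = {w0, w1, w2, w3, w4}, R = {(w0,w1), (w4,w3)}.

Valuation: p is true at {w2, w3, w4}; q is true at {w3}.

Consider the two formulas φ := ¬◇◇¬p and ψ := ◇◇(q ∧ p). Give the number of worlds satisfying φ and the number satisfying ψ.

5 and 0

For ¬◇◇¬p:
w0: ◇◇¬p is F. ✓
w1: ◇◇¬p is F. ✓
w2: ◇◇¬p is F. ✓
w3: ◇◇¬p is F. ✓
w4: ◇◇¬p is F. ✓
— 5 worlds.
For ◇◇(q ∧ p):
w0: successors {w1}; ◇(q ∧ p) there: w1:F. ✗
w1: no successors, so ◇◇(q ∧ p) fails. ✗
w2: no successors, so ◇◇(q ∧ p) fails. ✗
w3: no successors, so ◇◇(q ∧ p) fails. ✗
w4: successors {w3}; ◇(q ∧ p) there: w3:F. ✗
— 0 worlds.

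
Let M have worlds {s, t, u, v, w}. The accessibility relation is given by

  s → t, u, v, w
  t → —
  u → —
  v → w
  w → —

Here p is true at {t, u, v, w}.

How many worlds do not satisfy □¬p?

2

s: successors {t, u, v, w}; ¬p there: t:F, u:F, v:F, w:F. ✗
t: no successors, so □¬p holds vacuously. ✓
u: no successors, so □¬p holds vacuously. ✓
v: successors {w}; ¬p there: w:F. ✗
w: no successors, so □¬p holds vacuously. ✓
Satisfying worlds: {t, u, w}.
So □¬p fails at the other 2 worlds.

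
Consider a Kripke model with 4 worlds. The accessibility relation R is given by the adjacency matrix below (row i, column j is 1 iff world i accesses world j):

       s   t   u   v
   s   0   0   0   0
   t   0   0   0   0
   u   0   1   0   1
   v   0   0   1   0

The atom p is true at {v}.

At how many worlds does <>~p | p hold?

s: <>~p is F, p is F. ✗
t: <>~p is F, p is F. ✗
u: <>~p is T, p is F. ✓
v: <>~p is T, p is T. ✓
Satisfying worlds: {u, v}.

2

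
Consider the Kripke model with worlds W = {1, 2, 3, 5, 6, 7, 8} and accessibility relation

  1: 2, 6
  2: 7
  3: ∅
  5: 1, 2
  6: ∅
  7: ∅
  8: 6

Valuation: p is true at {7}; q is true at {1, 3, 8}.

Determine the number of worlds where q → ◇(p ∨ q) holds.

1: q is T, ◇(p ∨ q) is F. ✗
2: q is F, ◇(p ∨ q) is T. ✓
3: q is T, ◇(p ∨ q) is F. ✗
5: q is F, ◇(p ∨ q) is T. ✓
6: q is F, ◇(p ∨ q) is F. ✓
7: q is F, ◇(p ∨ q) is F. ✓
8: q is T, ◇(p ∨ q) is F. ✗
Satisfying worlds: {2, 5, 6, 7}.

4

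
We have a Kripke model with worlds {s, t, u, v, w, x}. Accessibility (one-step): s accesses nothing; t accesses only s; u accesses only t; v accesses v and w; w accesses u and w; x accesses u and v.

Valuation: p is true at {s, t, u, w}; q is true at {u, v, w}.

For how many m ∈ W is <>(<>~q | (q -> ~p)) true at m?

s: no successors, so <>(<>~q | (q -> ~p)) fails. ✗
t: successors {s}; <>~q | (q -> ~p) there: s:T. ✓
u: successors {t}; <>~q | (q -> ~p) there: t:T. ✓
v: successors {v, w}; <>~q | (q -> ~p) there: v:T, w:F. ✓
w: successors {u, w}; <>~q | (q -> ~p) there: u:T, w:F. ✓
x: successors {u, v}; <>~q | (q -> ~p) there: u:T, v:T. ✓
Satisfying worlds: {t, u, v, w, x}.

5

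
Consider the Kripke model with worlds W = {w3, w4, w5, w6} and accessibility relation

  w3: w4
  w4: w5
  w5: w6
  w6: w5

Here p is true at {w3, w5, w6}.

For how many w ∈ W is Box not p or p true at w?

w3: Box not p is T, p is T. ✓
w4: Box not p is F, p is F. ✗
w5: Box not p is F, p is T. ✓
w6: Box not p is F, p is T. ✓
Satisfying worlds: {w3, w5, w6}.

3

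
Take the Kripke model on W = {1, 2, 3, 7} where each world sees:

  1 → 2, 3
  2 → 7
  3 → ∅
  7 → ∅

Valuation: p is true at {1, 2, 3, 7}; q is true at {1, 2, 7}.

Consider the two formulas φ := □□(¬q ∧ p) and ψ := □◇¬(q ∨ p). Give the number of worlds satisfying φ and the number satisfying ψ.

For □□(¬q ∧ p):
1: successors {2, 3}; □(¬q ∧ p) there: 2:F, 3:T. ✗
2: successors {7}; □(¬q ∧ p) there: 7:T. ✓
3: no successors, so □□(¬q ∧ p) holds vacuously. ✓
7: no successors, so □□(¬q ∧ p) holds vacuously. ✓
— 3 worlds.
For □◇¬(q ∨ p):
1: successors {2, 3}; ◇¬(q ∨ p) there: 2:F, 3:F. ✗
2: successors {7}; ◇¬(q ∨ p) there: 7:F. ✗
3: no successors, so □◇¬(q ∨ p) holds vacuously. ✓
7: no successors, so □◇¬(q ∨ p) holds vacuously. ✓
— 2 worlds.

3 and 2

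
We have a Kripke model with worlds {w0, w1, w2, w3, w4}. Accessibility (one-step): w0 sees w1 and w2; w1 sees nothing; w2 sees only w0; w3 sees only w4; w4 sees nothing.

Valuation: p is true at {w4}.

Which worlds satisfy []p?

w0: successors {w1, w2}; p there: w1:F, w2:F. ✗
w1: no successors, so []p holds vacuously. ✓
w2: successors {w0}; p there: w0:F. ✗
w3: successors {w4}; p there: w4:T. ✓
w4: no successors, so []p holds vacuously. ✓

{w1, w3, w4}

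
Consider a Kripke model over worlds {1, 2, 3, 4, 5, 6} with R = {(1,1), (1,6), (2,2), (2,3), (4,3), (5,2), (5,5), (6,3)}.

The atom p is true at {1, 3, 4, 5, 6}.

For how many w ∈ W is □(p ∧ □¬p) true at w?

3

1: successors {1, 6}; p ∧ □¬p there: 1:F, 6:F. ✗
2: successors {2, 3}; p ∧ □¬p there: 2:F, 3:T. ✗
3: no successors, so □(p ∧ □¬p) holds vacuously. ✓
4: successors {3}; p ∧ □¬p there: 3:T. ✓
5: successors {2, 5}; p ∧ □¬p there: 2:F, 5:F. ✗
6: successors {3}; p ∧ □¬p there: 3:T. ✓
Satisfying worlds: {3, 4, 6}.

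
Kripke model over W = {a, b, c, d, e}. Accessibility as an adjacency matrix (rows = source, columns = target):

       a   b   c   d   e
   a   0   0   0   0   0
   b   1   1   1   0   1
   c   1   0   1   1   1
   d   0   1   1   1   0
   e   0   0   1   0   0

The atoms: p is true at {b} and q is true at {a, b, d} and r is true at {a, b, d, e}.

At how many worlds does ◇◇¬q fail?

1

a: no successors, so ◇◇¬q fails. ✗
b: successors {a, b, c, e}; ◇¬q there: a:F, b:T, c:T, e:T. ✓
c: successors {a, c, d, e}; ◇¬q there: a:F, c:T, d:T, e:T. ✓
d: successors {b, c, d}; ◇¬q there: b:T, c:T, d:T. ✓
e: successors {c}; ◇¬q there: c:T. ✓
Satisfying worlds: {b, c, d, e}.
So ◇◇¬q fails at the other 1 world.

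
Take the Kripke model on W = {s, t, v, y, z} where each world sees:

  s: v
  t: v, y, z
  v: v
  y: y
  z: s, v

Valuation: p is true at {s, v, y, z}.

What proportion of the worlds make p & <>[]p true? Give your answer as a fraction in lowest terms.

s: p is T, <>[]p is T. ✓
t: p is F, <>[]p is T. ✗
v: p is T, <>[]p is T. ✓
y: p is T, <>[]p is T. ✓
z: p is T, <>[]p is T. ✓
That's 4 of 5 worlds, so 4/5.

4/5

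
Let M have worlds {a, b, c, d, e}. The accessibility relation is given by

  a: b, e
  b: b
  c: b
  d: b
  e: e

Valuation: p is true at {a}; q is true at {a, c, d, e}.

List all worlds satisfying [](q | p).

{e}

a: successors {b, e}; q | p there: b:F, e:T. ✗
b: successors {b}; q | p there: b:F. ✗
c: successors {b}; q | p there: b:F. ✗
d: successors {b}; q | p there: b:F. ✗
e: successors {e}; q | p there: e:T. ✓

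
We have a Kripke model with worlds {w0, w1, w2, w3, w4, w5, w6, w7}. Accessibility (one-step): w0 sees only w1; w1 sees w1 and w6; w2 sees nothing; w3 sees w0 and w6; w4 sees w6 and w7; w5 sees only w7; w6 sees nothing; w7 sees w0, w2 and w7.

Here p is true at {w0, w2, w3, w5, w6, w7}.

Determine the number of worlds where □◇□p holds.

4

w0: successors {w1}; ◇□p there: w1:T. ✓
w1: successors {w1, w6}; ◇□p there: w1:T, w6:F. ✗
w2: no successors, so □◇□p holds vacuously. ✓
w3: successors {w0, w6}; ◇□p there: w0:F, w6:F. ✗
w4: successors {w6, w7}; ◇□p there: w6:F, w7:T. ✗
w5: successors {w7}; ◇□p there: w7:T. ✓
w6: no successors, so □◇□p holds vacuously. ✓
w7: successors {w0, w2, w7}; ◇□p there: w0:F, w2:F, w7:T. ✗
Satisfying worlds: {w0, w2, w5, w6}.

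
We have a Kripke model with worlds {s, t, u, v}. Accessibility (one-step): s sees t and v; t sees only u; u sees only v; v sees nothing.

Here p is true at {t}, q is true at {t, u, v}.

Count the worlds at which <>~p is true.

3

s: successors {t, v}; ~p there: t:F, v:T. ✓
t: successors {u}; ~p there: u:T. ✓
u: successors {v}; ~p there: v:T. ✓
v: no successors, so <>~p fails. ✗
Satisfying worlds: {s, t, u}.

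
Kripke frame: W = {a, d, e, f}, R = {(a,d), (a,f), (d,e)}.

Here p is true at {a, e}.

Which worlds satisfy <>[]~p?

a: successors {d, f}; []~p there: d:F, f:T. ✓
d: successors {e}; []~p there: e:T. ✓
e: no successors, so <>[]~p fails. ✗
f: no successors, so <>[]~p fails. ✗

{a, d}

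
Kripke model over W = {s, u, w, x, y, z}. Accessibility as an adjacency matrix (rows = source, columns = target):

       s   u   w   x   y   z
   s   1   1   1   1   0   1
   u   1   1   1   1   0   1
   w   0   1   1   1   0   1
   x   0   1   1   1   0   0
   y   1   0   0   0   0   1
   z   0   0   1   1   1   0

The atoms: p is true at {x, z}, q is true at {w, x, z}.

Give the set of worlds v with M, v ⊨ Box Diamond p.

s: successors {s, u, w, x, z}; Diamond p there: s:T, u:T, w:T, x:T, z:T. ✓
u: successors {s, u, w, x, z}; Diamond p there: s:T, u:T, w:T, x:T, z:T. ✓
w: successors {u, w, x, z}; Diamond p there: u:T, w:T, x:T, z:T. ✓
x: successors {u, w, x}; Diamond p there: u:T, w:T, x:T. ✓
y: successors {s, z}; Diamond p there: s:T, z:T. ✓
z: successors {w, x, y}; Diamond p there: w:T, x:T, y:T. ✓

{s, u, w, x, y, z}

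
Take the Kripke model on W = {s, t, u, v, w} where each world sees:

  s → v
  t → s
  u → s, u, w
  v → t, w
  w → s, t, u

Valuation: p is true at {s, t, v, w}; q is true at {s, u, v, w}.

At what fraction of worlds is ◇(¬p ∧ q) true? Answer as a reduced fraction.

2/5

s: successors {v}; ¬p ∧ q there: v:F. ✗
t: successors {s}; ¬p ∧ q there: s:F. ✗
u: successors {s, u, w}; ¬p ∧ q there: s:F, u:T, w:F. ✓
v: successors {t, w}; ¬p ∧ q there: t:F, w:F. ✗
w: successors {s, t, u}; ¬p ∧ q there: s:F, t:F, u:T. ✓
That's 2 of 5 worlds, so 2/5.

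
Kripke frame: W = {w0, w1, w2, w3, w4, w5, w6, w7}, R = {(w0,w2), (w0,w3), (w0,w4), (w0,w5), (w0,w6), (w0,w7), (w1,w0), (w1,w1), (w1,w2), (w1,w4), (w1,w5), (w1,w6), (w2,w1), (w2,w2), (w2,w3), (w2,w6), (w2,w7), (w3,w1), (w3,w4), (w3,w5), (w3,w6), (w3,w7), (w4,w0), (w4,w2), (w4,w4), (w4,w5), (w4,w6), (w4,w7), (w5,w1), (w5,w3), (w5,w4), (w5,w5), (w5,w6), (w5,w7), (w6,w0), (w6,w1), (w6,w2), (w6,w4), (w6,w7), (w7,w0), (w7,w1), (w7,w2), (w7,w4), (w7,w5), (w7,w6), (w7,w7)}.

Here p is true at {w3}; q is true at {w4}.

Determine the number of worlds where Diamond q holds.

w0: successors {w2, w3, w4, w5, w6, w7}; q there: w2:F, w3:F, w4:T, w5:F, w6:F, w7:F. ✓
w1: successors {w0, w1, w2, w4, w5, w6}; q there: w0:F, w1:F, w2:F, w4:T, w5:F, w6:F. ✓
w2: successors {w1, w2, w3, w6, w7}; q there: w1:F, w2:F, w3:F, w6:F, w7:F. ✗
w3: successors {w1, w4, w5, w6, w7}; q there: w1:F, w4:T, w5:F, w6:F, w7:F. ✓
w4: successors {w0, w2, w4, w5, w6, w7}; q there: w0:F, w2:F, w4:T, w5:F, w6:F, w7:F. ✓
w5: successors {w1, w3, w4, w5, w6, w7}; q there: w1:F, w3:F, w4:T, w5:F, w6:F, w7:F. ✓
w6: successors {w0, w1, w2, w4, w7}; q there: w0:F, w1:F, w2:F, w4:T, w7:F. ✓
w7: successors {w0, w1, w2, w4, w5, w6, w7}; q there: w0:F, w1:F, w2:F, w4:T, w5:F, w6:F, w7:F. ✓
Satisfying worlds: {w0, w1, w3, w4, w5, w6, w7}.

7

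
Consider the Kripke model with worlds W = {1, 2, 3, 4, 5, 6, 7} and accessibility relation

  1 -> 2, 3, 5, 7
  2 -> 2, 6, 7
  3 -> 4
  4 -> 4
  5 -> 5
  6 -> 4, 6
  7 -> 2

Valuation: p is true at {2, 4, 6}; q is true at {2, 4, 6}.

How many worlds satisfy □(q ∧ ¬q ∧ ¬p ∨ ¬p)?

1

1: successors {2, 3, 5, 7}; q ∧ ¬q ∧ ¬p ∨ ¬p there: 2:F, 3:T, 5:T, 7:T. ✗
2: successors {2, 6, 7}; q ∧ ¬q ∧ ¬p ∨ ¬p there: 2:F, 6:F, 7:T. ✗
3: successors {4}; q ∧ ¬q ∧ ¬p ∨ ¬p there: 4:F. ✗
4: successors {4}; q ∧ ¬q ∧ ¬p ∨ ¬p there: 4:F. ✗
5: successors {5}; q ∧ ¬q ∧ ¬p ∨ ¬p there: 5:T. ✓
6: successors {4, 6}; q ∧ ¬q ∧ ¬p ∨ ¬p there: 4:F, 6:F. ✗
7: successors {2}; q ∧ ¬q ∧ ¬p ∨ ¬p there: 2:F. ✗
Satisfying worlds: {5}.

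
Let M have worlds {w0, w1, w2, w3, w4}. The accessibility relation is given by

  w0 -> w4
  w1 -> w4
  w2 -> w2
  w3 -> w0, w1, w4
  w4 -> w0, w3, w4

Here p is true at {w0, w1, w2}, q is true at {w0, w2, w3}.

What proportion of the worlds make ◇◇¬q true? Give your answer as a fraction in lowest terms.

w0: successors {w4}; ◇¬q there: w4:T. ✓
w1: successors {w4}; ◇¬q there: w4:T. ✓
w2: successors {w2}; ◇¬q there: w2:F. ✗
w3: successors {w0, w1, w4}; ◇¬q there: w0:T, w1:T, w4:T. ✓
w4: successors {w0, w3, w4}; ◇¬q there: w0:T, w3:T, w4:T. ✓
That's 4 of 5 worlds, so 4/5.

4/5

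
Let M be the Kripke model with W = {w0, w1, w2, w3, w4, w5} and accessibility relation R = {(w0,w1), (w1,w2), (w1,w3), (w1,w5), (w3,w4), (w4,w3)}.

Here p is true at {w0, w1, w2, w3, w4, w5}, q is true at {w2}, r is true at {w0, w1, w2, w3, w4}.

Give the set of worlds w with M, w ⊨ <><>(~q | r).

w0: successors {w1}; <>(~q | r) there: w1:T. ✓
w1: successors {w2, w3, w5}; <>(~q | r) there: w2:F, w3:T, w5:F. ✓
w2: no successors, so <><>(~q | r) fails. ✗
w3: successors {w4}; <>(~q | r) there: w4:T. ✓
w4: successors {w3}; <>(~q | r) there: w3:T. ✓
w5: no successors, so <><>(~q | r) fails. ✗

{w0, w1, w3, w4}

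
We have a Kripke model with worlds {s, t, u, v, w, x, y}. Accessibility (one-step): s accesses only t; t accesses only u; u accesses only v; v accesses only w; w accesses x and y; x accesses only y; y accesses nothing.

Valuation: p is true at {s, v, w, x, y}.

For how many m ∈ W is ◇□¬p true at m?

3

s: successors {t}; □¬p there: t:T. ✓
t: successors {u}; □¬p there: u:F. ✗
u: successors {v}; □¬p there: v:F. ✗
v: successors {w}; □¬p there: w:F. ✗
w: successors {x, y}; □¬p there: x:F, y:T. ✓
x: successors {y}; □¬p there: y:T. ✓
y: no successors, so ◇□¬p fails. ✗
Satisfying worlds: {s, w, x}.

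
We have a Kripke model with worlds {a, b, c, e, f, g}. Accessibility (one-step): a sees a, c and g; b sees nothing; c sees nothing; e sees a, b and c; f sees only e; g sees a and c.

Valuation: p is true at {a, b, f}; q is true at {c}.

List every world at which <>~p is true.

{a, e, f, g}

a: successors {a, c, g}; ~p there: a:F, c:T, g:T. ✓
b: no successors, so <>~p fails. ✗
c: no successors, so <>~p fails. ✗
e: successors {a, b, c}; ~p there: a:F, b:F, c:T. ✓
f: successors {e}; ~p there: e:T. ✓
g: successors {a, c}; ~p there: a:F, c:T. ✓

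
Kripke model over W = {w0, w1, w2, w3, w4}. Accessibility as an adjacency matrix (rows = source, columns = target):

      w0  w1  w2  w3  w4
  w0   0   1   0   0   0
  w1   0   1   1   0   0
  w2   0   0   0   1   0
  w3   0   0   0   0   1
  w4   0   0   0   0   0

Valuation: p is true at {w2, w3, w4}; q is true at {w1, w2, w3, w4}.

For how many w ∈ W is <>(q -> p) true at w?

w0: successors {w1}; q -> p there: w1:F. ✗
w1: successors {w1, w2}; q -> p there: w1:F, w2:T. ✓
w2: successors {w3}; q -> p there: w3:T. ✓
w3: successors {w4}; q -> p there: w4:T. ✓
w4: no successors, so <>(q -> p) fails. ✗
Satisfying worlds: {w1, w2, w3}.

3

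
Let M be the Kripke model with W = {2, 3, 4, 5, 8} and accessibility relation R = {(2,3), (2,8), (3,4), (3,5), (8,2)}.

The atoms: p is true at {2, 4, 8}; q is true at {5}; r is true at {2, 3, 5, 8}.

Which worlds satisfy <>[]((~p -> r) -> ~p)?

2: successors {3, 8}; []((~p -> r) -> ~p) there: 3:F, 8:F. ✗
3: successors {4, 5}; []((~p -> r) -> ~p) there: 4:T, 5:T. ✓
4: no successors, so <>[]((~p -> r) -> ~p) fails. ✗
5: no successors, so <>[]((~p -> r) -> ~p) fails. ✗
8: successors {2}; []((~p -> r) -> ~p) there: 2:F. ✗

{3}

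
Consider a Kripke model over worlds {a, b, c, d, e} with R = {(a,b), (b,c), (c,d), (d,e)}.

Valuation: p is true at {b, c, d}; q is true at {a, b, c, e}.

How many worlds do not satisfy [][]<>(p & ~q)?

2

a: successors {b}; []<>(p & ~q) there: b:T. ✓
b: successors {c}; []<>(p & ~q) there: c:F. ✗
c: successors {d}; []<>(p & ~q) there: d:F. ✗
d: successors {e}; []<>(p & ~q) there: e:T. ✓
e: no successors, so [][]<>(p & ~q) holds vacuously. ✓
Satisfying worlds: {a, d, e}.
So [][]<>(p & ~q) fails at the other 2 worlds.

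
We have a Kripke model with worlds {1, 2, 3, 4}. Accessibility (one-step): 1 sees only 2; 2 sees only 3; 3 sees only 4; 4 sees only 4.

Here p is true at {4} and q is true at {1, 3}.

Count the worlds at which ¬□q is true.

3

1: □q is F. ✓
2: □q is T. ✗
3: □q is F. ✓
4: □q is F. ✓
Satisfying worlds: {1, 3, 4}.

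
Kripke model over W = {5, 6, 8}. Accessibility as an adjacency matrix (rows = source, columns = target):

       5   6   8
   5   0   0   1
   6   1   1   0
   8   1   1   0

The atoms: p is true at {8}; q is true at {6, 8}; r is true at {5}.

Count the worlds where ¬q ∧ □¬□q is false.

2

5: ¬q is T, □¬□q is T. ✓
6: ¬q is F, □¬□q is F. ✗
8: ¬q is F, □¬□q is F. ✗
Satisfying worlds: {5}.
So ¬q ∧ □¬□q fails at the other 2 worlds.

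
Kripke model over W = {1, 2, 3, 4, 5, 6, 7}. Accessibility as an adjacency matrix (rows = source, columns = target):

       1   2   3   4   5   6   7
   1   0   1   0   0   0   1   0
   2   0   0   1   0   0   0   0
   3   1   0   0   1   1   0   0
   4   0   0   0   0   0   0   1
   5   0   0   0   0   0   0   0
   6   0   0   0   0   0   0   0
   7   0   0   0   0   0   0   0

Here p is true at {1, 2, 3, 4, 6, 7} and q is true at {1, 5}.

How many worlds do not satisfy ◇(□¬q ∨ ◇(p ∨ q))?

1: successors {2, 6}; □¬q ∨ ◇(p ∨ q) there: 2:T, 6:T. ✓
2: successors {3}; □¬q ∨ ◇(p ∨ q) there: 3:T. ✓
3: successors {1, 4, 5}; □¬q ∨ ◇(p ∨ q) there: 1:T, 4:T, 5:T. ✓
4: successors {7}; □¬q ∨ ◇(p ∨ q) there: 7:T. ✓
5: no successors, so ◇(□¬q ∨ ◇(p ∨ q)) fails. ✗
6: no successors, so ◇(□¬q ∨ ◇(p ∨ q)) fails. ✗
7: no successors, so ◇(□¬q ∨ ◇(p ∨ q)) fails. ✗
Satisfying worlds: {1, 2, 3, 4}.
So ◇(□¬q ∨ ◇(p ∨ q)) fails at the other 3 worlds.

3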